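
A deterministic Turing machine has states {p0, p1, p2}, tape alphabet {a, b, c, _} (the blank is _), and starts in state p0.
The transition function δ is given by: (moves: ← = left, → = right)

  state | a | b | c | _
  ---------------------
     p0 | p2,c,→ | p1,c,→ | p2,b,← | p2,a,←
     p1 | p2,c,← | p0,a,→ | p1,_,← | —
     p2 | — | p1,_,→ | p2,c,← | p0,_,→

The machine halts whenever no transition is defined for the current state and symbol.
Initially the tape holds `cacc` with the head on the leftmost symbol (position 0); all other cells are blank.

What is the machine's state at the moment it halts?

p0 | _[c]acc   read c → write b, move ←, go to p2
p2 | [_]bacc   read _ → write _, move →, go to p0
p0 | _[b]acc   read b → write c, move →, go to p1
p1 | _c[a]cc   read a → write c, move ←, go to p2
p2 | _[c]ccc   read c → write c, move ←, go to p2
p2 | [_]cccc   read _ → write _, move →, go to p0
p0 | _[c]ccc   read c → write b, move ←, go to p2
p2 | [_]bccc   read _ → write _, move →, go to p0
p0 | _[b]ccc   read b → write c, move →, go to p1
p1 | _c[c]cc   read c → write _, move ←, go to p1
p1 | _[c]_cc   read c → write _, move ←, go to p1
p1 | [_]__cc
No transition is defined for (p1, _); M halts in state p1.

p1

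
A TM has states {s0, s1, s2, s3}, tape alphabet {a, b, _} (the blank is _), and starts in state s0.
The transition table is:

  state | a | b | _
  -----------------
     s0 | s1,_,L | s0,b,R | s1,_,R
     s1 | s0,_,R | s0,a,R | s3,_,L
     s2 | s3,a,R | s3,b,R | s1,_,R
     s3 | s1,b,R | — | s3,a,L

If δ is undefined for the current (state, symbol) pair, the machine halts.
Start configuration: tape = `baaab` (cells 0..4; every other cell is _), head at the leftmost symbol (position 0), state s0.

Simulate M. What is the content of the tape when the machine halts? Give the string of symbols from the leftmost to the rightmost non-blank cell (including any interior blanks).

baa_b

s0 | [b]aaab   read b → write b, move R, go to s0
s0 | b[a]aab   read a → write _, move L, go to s1
s1 | [b]_aab   read b → write a, move R, go to s0
s0 | a[_]aab   read _ → write _, move R, go to s1
s1 | a_[a]ab   read a → write _, move R, go to s0
s0 | a__[a]b   read a → write _, move L, go to s1
s1 | a_[_]_b   read _ → write _, move L, go to s3
s3 | a[_]__b   read _ → write a, move L, go to s3
s3 | [a]a__b   read a → write b, move R, go to s1
s1 | b[a]__b   read a → write _, move R, go to s0
s0 | b_[_]_b   read _ → write _, move R, go to s1
s1 | b__[_]b   read _ → write _, move L, go to s3
s3 | b_[_]_b   read _ → write a, move L, go to s3
s3 | b[_]a_b   read _ → write a, move L, go to s3
s3 | [b]aa_b
The non-blank tape span at halt is baa_b.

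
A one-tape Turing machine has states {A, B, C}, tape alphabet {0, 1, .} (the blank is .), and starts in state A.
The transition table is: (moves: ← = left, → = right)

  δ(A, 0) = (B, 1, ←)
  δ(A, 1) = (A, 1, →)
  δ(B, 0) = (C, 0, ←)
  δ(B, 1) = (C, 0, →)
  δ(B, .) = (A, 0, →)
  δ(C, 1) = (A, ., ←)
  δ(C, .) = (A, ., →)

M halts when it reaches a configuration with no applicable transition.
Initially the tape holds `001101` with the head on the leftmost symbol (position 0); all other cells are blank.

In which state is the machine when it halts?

A | ..[0]01101   read 0 → write 1, move ←, go to B
B | .[.]101101   read . → write 0, move →, go to A
A | .0[1]01101   read 1 → write 1, move →, go to A
A | .01[0]1101   read 0 → write 1, move ←, go to B
B | .0[1]11101   read 1 → write 0, move →, go to C
C | .00[1]1101   read 1 → write ., move ←, go to A
A | .0[0].1101   read 0 → write 1, move ←, go to B
B | .[0]1.1101   read 0 → write 0, move ←, go to C
C | [.]01.1101   read . → write ., move →, go to A
A | .[0]1.1101   read 0 → write 1, move ←, go to B
B | [.]11.1101   read . → write 0, move →, go to A
A | 0[1]1.1101   read 1 → write 1, move →, go to A
A | 01[1].1101   read 1 → write 1, move →, go to A
A | 011[.]1101
No transition is defined for (A, .); M halts in state A.

A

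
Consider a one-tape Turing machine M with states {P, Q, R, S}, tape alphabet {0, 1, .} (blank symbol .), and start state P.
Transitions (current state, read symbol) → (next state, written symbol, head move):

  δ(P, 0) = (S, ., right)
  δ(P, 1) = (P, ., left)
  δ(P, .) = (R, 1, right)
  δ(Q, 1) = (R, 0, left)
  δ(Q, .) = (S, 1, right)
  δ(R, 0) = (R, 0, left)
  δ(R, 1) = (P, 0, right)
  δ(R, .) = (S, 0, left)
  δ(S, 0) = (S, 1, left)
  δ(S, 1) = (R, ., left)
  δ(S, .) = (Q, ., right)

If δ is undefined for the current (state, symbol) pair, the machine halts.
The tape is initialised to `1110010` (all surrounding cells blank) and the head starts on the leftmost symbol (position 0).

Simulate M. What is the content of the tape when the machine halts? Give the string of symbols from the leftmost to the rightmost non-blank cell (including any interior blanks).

state=P head=0 tape=...[1]110010   (P,1)→(P,.,left)
state=P head=-1 tape=..[.].110010   (P,.)→(R,1,right)
state=R head=0 tape=..1[.]110010   (R,.)→(S,0,left)
state=S head=-1 tape=..[1]0110010   (S,1)→(R,.,left)
state=R head=-2 tape=.[.].0110010   (R,.)→(S,0,left)
state=S head=-3 tape=[.]0.0110010   (S,.)→(Q,.,right)
state=Q head=-2 tape=.[0].0110010
The non-blank tape span at halt is 0.0110010.

0.0110010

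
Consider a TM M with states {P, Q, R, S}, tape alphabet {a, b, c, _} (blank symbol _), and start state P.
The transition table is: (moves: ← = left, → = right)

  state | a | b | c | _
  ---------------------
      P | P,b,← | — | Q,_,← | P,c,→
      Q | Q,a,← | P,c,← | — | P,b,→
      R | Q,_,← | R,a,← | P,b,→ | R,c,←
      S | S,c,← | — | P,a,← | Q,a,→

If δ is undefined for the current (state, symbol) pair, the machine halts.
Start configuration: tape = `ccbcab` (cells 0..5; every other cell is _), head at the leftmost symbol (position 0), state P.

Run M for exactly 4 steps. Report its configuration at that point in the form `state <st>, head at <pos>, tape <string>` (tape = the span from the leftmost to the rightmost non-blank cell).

state=P head=0 tape=_[c]cbcab   (P,c)→(Q,_,←)
state=Q head=-1 tape=[_]_cbcab   (Q,_)→(P,b,→)
state=P head=0 tape=b[_]cbcab   (P,_)→(P,c,→)
state=P head=1 tape=bc[c]bcab   (P,c)→(Q,_,←)
state=Q head=0 tape=b[c]_bcab
After 4 steps: state Q, head at 0, tape bc_bcab.

state Q, head at 0, tape bc_bcab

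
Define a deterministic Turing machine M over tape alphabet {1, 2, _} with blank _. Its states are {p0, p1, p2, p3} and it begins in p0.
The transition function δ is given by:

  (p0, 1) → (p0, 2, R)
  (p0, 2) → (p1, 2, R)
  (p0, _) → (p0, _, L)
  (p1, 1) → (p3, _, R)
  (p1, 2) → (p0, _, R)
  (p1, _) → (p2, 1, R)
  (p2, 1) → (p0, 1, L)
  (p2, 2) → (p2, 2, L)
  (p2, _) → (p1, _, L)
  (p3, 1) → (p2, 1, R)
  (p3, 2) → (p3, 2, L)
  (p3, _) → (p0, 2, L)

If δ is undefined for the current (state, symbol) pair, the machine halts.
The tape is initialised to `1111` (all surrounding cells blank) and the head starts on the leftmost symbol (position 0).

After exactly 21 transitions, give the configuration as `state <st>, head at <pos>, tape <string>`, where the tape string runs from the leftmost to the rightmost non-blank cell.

state p0, head at 5, tape 2222_2

state=p0 head=0 tape=[1]111__   (p0,1)→(p0,2,R)
state=p0 head=1 tape=2[1]11__   (p0,1)→(p0,2,R)
state=p0 head=2 tape=22[1]1__   (p0,1)→(p0,2,R)
state=p0 head=3 tape=222[1]__   (p0,1)→(p0,2,R)
state=p0 head=4 tape=2222[_]_   (p0,_)→(p0,_,L)
state=p0 head=3 tape=222[2]__   (p0,2)→(p1,2,R)
state=p1 head=4 tape=2222[_]_   (p1,_)→(p2,1,R)
state=p2 head=5 tape=22221[_]   (p2,_)→(p1,_,L)
state=p1 head=4 tape=2222[1]_   (p1,1)→(p3,_,R)
state=p3 head=5 tape=2222_[_]   (p3,_)→(p0,2,L)
state=p0 head=4 tape=2222[_]2   (p0,_)→(p0,_,L)
state=p0 head=3 tape=222[2]_2   (p0,2)→(p1,2,R)
state=p1 head=4 tape=2222[_]2   (p1,_)→(p2,1,R)
state=p2 head=5 tape=22221[2]   (p2,2)→(p2,2,L)
state=p2 head=4 tape=2222[1]2   (p2,1)→(p0,1,L)
state=p0 head=3 tape=222[2]12   (p0,2)→(p1,2,R)
state=p1 head=4 tape=2222[1]2   (p1,1)→(p3,_,R)
state=p3 head=5 tape=2222_[2]   (p3,2)→(p3,2,L)
state=p3 head=4 tape=2222[_]2   (p3,_)→(p0,2,L)
state=p0 head=3 tape=222[2]22   (p0,2)→(p1,2,R)
state=p1 head=4 tape=2222[2]2   (p1,2)→(p0,_,R)
state=p0 head=5 tape=2222_[2]
After 21 steps: state p0, head at 5, tape 2222_2.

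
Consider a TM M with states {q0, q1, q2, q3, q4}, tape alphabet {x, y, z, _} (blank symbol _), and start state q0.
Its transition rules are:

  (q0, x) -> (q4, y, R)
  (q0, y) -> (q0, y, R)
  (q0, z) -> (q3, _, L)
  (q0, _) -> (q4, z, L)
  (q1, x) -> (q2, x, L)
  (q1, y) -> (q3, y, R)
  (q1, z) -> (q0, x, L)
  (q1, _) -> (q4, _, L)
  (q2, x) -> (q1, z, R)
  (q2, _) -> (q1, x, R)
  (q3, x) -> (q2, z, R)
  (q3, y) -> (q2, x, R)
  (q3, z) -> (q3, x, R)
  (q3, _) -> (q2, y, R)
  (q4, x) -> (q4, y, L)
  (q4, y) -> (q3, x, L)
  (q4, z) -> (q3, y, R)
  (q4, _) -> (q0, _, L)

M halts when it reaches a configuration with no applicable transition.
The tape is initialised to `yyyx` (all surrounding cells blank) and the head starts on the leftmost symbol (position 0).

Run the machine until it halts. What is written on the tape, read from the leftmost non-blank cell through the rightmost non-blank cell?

yyzzx

state=q0 head=0 tape=[y]yyx_   (q0,y)→(q0,y,R)
state=q0 head=1 tape=y[y]yx_   (q0,y)→(q0,y,R)
state=q0 head=2 tape=yy[y]x_   (q0,y)→(q0,y,R)
state=q0 head=3 tape=yyy[x]_   (q0,x)→(q4,y,R)
state=q4 head=4 tape=yyyy[_]   (q4,_)→(q0,_,L)
state=q0 head=3 tape=yyy[y]_   (q0,y)→(q0,y,R)
state=q0 head=4 tape=yyyy[_]   (q0,_)→(q4,z,L)
state=q4 head=3 tape=yyy[y]z   (q4,y)→(q3,x,L)
state=q3 head=2 tape=yy[y]xz   (q3,y)→(q2,x,R)
state=q2 head=3 tape=yyx[x]z   (q2,x)→(q1,z,R)
state=q1 head=4 tape=yyxz[z]   (q1,z)→(q0,x,L)
state=q0 head=3 tape=yyx[z]x   (q0,z)→(q3,_,L)
state=q3 head=2 tape=yy[x]_x   (q3,x)→(q2,z,R)
state=q2 head=3 tape=yyz[_]x   (q2,_)→(q1,x,R)
state=q1 head=4 tape=yyzx[x]   (q1,x)→(q2,x,L)
state=q2 head=3 tape=yyz[x]x   (q2,x)→(q1,z,R)
state=q1 head=4 tape=yyzz[x]   (q1,x)→(q2,x,L)
state=q2 head=3 tape=yyz[z]x
The non-blank tape span at halt is yyzzx.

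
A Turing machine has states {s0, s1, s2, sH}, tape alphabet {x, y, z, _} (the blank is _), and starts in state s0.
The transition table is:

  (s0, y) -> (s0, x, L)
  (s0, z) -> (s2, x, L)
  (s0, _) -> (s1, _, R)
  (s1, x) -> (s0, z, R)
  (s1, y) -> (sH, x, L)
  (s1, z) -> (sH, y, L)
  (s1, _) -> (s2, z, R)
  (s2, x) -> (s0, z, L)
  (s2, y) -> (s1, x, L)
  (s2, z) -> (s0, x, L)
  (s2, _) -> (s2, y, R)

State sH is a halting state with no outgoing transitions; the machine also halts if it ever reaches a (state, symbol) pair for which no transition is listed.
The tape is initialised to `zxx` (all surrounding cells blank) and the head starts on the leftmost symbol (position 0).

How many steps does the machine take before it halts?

state=s0 head=0 tape=__[z]xx   (s0,z)→(s2,x,L)
state=s2 head=-1 tape=_[_]xxx   (s2,_)→(s2,y,R)
state=s2 head=0 tape=_y[x]xx   (s2,x)→(s0,z,L)
state=s0 head=-1 tape=_[y]zxx   (s0,y)→(s0,x,L)
state=s0 head=-2 tape=[_]xzxx   (s0,_)→(s1,_,R)
state=s1 head=-1 tape=_[x]zxx   (s1,x)→(s0,z,R)
state=s0 head=0 tape=_z[z]xx   (s0,z)→(s2,x,L)
state=s2 head=-1 tape=_[z]xxx   (s2,z)→(s0,x,L)
state=s0 head=-2 tape=[_]xxxx   (s0,_)→(s1,_,R)
state=s1 head=-1 tape=_[x]xxx   (s1,x)→(s0,z,R)
state=s0 head=0 tape=_z[x]xx
M halts after 10 transitions.

10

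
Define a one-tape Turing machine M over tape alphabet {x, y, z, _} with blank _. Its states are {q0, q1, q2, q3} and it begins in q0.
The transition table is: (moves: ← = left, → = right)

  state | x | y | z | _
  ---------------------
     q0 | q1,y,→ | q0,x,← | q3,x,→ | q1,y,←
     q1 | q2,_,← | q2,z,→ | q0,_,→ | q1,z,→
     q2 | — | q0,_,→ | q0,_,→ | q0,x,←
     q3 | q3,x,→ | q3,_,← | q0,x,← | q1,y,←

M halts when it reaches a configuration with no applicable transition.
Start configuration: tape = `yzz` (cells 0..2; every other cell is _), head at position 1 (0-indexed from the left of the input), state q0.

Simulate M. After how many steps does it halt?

13

state=q0 head=1 tape=y[z]z__   (q0,z)→(q3,x,→)
state=q3 head=2 tape=yx[z]__   (q3,z)→(q0,x,←)
state=q0 head=1 tape=y[x]x__   (q0,x)→(q1,y,→)
state=q1 head=2 tape=yy[x]__   (q1,x)→(q2,_,←)
state=q2 head=1 tape=y[y]___   (q2,y)→(q0,_,→)
state=q0 head=2 tape=y_[_]__   (q0,_)→(q1,y,←)
state=q1 head=1 tape=y[_]y__   (q1,_)→(q1,z,→)
state=q1 head=2 tape=yz[y]__   (q1,y)→(q2,z,→)
state=q2 head=3 tape=yzz[_]_   (q2,_)→(q0,x,←)
state=q0 head=2 tape=yz[z]x_   (q0,z)→(q3,x,→)
state=q3 head=3 tape=yzx[x]_   (q3,x)→(q3,x,→)
state=q3 head=4 tape=yzxx[_]   (q3,_)→(q1,y,←)
state=q1 head=3 tape=yzx[x]y   (q1,x)→(q2,_,←)
state=q2 head=2 tape=yz[x]_y
M halts after 13 transitions.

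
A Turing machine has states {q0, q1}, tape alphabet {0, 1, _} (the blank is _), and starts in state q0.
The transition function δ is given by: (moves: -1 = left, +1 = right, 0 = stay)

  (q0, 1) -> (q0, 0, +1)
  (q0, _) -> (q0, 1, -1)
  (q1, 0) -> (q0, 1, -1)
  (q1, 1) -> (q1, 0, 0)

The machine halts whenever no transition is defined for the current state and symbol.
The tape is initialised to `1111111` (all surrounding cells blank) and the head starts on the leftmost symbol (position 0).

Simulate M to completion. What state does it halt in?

state=q0 head=0 tape=[1]111111_   (q0,1)→(q0,0,+1)
state=q0 head=1 tape=0[1]11111_   (q0,1)→(q0,0,+1)
state=q0 head=2 tape=00[1]1111_   (q0,1)→(q0,0,+1)
state=q0 head=3 tape=000[1]111_   (q0,1)→(q0,0,+1)
state=q0 head=4 tape=0000[1]11_   (q0,1)→(q0,0,+1)
state=q0 head=5 tape=00000[1]1_   (q0,1)→(q0,0,+1)
state=q0 head=6 tape=000000[1]_   (q0,1)→(q0,0,+1)
state=q0 head=7 tape=0000000[_]   (q0,_)→(q0,1,-1)
state=q0 head=6 tape=000000[0]1
No transition is defined for (q0, 0); M halts in state q0.

q0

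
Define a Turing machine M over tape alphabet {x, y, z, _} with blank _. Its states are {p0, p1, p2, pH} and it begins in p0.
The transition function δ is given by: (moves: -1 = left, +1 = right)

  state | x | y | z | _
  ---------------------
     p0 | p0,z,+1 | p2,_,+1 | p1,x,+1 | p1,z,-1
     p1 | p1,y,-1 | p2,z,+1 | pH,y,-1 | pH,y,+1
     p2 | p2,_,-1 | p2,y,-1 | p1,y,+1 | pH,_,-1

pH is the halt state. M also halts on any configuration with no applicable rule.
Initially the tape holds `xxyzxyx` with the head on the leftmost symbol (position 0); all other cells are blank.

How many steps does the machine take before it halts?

state=p0 head=0 tape=[x]xyzxyx_   (p0,x)→(p0,z,+1)
state=p0 head=1 tape=z[x]yzxyx_   (p0,x)→(p0,z,+1)
state=p0 head=2 tape=zz[y]zxyx_   (p0,y)→(p2,_,+1)
state=p2 head=3 tape=zz_[z]xyx_   (p2,z)→(p1,y,+1)
state=p1 head=4 tape=zz_y[x]yx_   (p1,x)→(p1,y,-1)
state=p1 head=3 tape=zz_[y]yyx_   (p1,y)→(p2,z,+1)
state=p2 head=4 tape=zz_z[y]yx_   (p2,y)→(p2,y,-1)
state=p2 head=3 tape=zz_[z]yyx_   (p2,z)→(p1,y,+1)
state=p1 head=4 tape=zz_y[y]yx_   (p1,y)→(p2,z,+1)
state=p2 head=5 tape=zz_yz[y]x_   (p2,y)→(p2,y,-1)
state=p2 head=4 tape=zz_y[z]yx_   (p2,z)→(p1,y,+1)
state=p1 head=5 tape=zz_yy[y]x_   (p1,y)→(p2,z,+1)
state=p2 head=6 tape=zz_yyz[x]_   (p2,x)→(p2,_,-1)
state=p2 head=5 tape=zz_yy[z]__   (p2,z)→(p1,y,+1)
state=p1 head=6 tape=zz_yyy[_]_   (p1,_)→(pH,y,+1)
state=pH head=7 tape=zz_yyyy[_]
M halts after 15 transitions.

15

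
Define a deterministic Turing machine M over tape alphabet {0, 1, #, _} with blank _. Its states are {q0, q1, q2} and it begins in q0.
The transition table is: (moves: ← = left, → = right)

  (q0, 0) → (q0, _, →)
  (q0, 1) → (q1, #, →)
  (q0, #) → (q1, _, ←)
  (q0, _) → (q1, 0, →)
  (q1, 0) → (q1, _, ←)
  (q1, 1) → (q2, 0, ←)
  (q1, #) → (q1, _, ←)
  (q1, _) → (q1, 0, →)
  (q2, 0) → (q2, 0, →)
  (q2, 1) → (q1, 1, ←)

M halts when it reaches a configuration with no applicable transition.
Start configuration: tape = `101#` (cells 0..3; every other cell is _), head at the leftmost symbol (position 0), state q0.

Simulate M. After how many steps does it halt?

9

q0 | _[1]01#   read 1 → write #, move →, go to q1
q1 | _#[0]1#   read 0 → write _, move ←, go to q1
q1 | _[#]_1#   read # → write _, move ←, go to q1
q1 | [_]__1#   read _ → write 0, move →, go to q1
q1 | 0[_]_1#   read _ → write 0, move →, go to q1
q1 | 00[_]1#   read _ → write 0, move →, go to q1
q1 | 000[1]#   read 1 → write 0, move ←, go to q2
q2 | 00[0]0#   read 0 → write 0, move →, go to q2
q2 | 000[0]#   read 0 → write 0, move →, go to q2
q2 | 0000[#]
M halts after 9 transitions.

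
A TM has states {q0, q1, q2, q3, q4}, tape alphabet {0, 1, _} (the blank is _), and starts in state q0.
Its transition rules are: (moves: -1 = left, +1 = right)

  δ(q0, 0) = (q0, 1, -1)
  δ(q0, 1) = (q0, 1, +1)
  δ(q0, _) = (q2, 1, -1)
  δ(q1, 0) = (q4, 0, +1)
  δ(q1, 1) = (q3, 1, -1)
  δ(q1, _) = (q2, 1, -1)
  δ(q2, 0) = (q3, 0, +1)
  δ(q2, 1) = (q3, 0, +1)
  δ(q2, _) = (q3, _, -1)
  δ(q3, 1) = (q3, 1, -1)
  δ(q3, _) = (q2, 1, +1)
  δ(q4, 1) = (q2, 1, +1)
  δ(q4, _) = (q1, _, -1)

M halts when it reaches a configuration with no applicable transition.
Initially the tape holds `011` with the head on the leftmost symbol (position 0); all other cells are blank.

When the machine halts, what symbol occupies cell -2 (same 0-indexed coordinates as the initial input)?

1

state=q0 head=0 tape=____[0]11   (q0,0)→(q0,1,-1)
state=q0 head=-1 tape=___[_]111   (q0,_)→(q2,1,-1)
state=q2 head=-2 tape=__[_]1111   (q2,_)→(q3,_,-1)
state=q3 head=-3 tape=_[_]_1111   (q3,_)→(q2,1,+1)
state=q2 head=-2 tape=_1[_]1111   (q2,_)→(q3,_,-1)
state=q3 head=-3 tape=_[1]_1111   (q3,1)→(q3,1,-1)
state=q3 head=-4 tape=[_]1_1111   (q3,_)→(q2,1,+1)
state=q2 head=-3 tape=1[1]_1111   (q2,1)→(q3,0,+1)
state=q3 head=-2 tape=10[_]1111   (q3,_)→(q2,1,+1)
state=q2 head=-1 tape=101[1]111   (q2,1)→(q3,0,+1)
state=q3 head=0 tape=1010[1]11   (q3,1)→(q3,1,-1)
state=q3 head=-1 tape=101[0]111
Cell -2 holds 1 when M halts.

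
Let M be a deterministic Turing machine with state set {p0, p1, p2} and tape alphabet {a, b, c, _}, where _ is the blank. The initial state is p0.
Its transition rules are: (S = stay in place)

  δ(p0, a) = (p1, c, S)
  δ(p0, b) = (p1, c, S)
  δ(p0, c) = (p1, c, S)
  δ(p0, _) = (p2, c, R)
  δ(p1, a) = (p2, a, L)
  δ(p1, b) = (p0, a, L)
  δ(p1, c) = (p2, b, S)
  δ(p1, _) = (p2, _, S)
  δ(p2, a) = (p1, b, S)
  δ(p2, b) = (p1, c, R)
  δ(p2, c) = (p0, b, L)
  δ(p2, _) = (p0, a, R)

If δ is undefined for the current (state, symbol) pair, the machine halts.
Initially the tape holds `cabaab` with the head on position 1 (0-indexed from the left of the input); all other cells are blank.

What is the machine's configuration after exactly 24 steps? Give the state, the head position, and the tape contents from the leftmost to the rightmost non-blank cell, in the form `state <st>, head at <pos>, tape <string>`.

p0 | _c[a]baab   read a → write c, move S, go to p1
p1 | _c[c]baab   read c → write b, move S, go to p2
p2 | _c[b]baab   read b → write c, move R, go to p1
p1 | _cc[b]aab   read b → write a, move L, go to p0
p0 | _c[c]aaab   read c → write c, move S, go to p1
p1 | _c[c]aaab   read c → write b, move S, go to p2
p2 | _c[b]aaab   read b → write c, move R, go to p1
p1 | _cc[a]aab   read a → write a, move L, go to p2
p2 | _c[c]aaab   read c → write b, move L, go to p0
p0 | _[c]baaab   read c → write c, move S, go to p1
p1 | _[c]baaab   read c → write b, move S, go to p2
p2 | _[b]baaab   read b → write c, move R, go to p1
p1 | _c[b]aaab   read b → write a, move L, go to p0
p0 | _[c]aaaab   read c → write c, move S, go to p1
p1 | _[c]aaaab   read c → write b, move S, go to p2
p2 | _[b]aaaab   read b → write c, move R, go to p1
p1 | _c[a]aaab   read a → write a, move L, go to p2
p2 | _[c]aaaab   read c → write b, move L, go to p0
p0 | [_]baaaab   read _ → write c, move R, go to p2
p2 | c[b]aaaab   read b → write c, move R, go to p1
p1 | cc[a]aaab   read a → write a, move L, go to p2
p2 | c[c]aaaab   read c → write b, move L, go to p0
p0 | [c]baaaab   read c → write c, move S, go to p1
p1 | [c]baaaab   read c → write b, move S, go to p2
p2 | [b]baaaab
After 24 steps: state p2, head at -1, tape bbaaaab.

state p2, head at -1, tape bbaaaab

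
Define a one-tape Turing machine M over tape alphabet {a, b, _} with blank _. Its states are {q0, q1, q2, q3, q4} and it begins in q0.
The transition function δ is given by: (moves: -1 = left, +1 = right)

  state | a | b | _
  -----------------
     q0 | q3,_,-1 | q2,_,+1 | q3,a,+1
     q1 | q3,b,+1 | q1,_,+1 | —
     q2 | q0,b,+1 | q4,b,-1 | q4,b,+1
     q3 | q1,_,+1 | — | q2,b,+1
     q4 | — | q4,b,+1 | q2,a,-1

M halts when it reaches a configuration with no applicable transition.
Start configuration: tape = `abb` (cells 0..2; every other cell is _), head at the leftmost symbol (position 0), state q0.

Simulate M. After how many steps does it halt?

q0 | _[a]bb_   read a → write _, move -1, go to q3
q3 | [_]_bb_   read _ → write b, move +1, go to q2
q2 | b[_]bb_   read _ → write b, move +1, go to q4
q4 | bb[b]b_   read b → write b, move +1, go to q4
q4 | bbb[b]_   read b → write b, move +1, go to q4
q4 | bbbb[_]   read _ → write a, move -1, go to q2
q2 | bbb[b]a   read b → write b, move -1, go to q4
q4 | bb[b]ba   read b → write b, move +1, go to q4
q4 | bbb[b]a   read b → write b, move +1, go to q4
q4 | bbbb[a]
M halts after 9 transitions.

9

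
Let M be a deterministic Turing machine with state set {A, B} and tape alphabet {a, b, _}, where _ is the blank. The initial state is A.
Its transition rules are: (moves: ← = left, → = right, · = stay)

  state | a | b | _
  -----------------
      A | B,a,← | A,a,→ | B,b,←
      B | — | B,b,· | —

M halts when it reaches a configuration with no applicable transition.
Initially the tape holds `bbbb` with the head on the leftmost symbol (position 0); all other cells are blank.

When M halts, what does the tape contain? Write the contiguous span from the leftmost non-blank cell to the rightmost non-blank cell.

aaaab

A | [b]bbb_   read b → write a, move →, go to A
A | a[b]bb_   read b → write a, move →, go to A
A | aa[b]b_   read b → write a, move →, go to A
A | aaa[b]_   read b → write a, move →, go to A
A | aaaa[_]   read _ → write b, move ←, go to B
B | aaa[a]b
The non-blank tape span at halt is aaaab.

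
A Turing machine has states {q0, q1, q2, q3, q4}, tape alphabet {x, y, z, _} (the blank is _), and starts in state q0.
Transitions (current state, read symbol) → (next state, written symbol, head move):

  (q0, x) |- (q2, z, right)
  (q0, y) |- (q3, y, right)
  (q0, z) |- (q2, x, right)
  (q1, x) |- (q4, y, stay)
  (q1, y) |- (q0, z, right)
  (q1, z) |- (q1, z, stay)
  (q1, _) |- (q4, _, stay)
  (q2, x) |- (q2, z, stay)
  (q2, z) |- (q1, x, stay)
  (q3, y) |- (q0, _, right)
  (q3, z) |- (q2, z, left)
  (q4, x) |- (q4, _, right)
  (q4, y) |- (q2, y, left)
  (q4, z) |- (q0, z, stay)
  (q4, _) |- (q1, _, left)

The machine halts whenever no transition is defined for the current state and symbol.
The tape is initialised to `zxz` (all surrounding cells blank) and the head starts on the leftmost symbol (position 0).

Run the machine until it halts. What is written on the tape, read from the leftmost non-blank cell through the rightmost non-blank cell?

q0 | _[z]xz   read z → write x, move right, go to q2
q2 | _x[x]z   read x → write z, move stay, go to q2
q2 | _x[z]z   read z → write x, move stay, go to q1
q1 | _x[x]z   read x → write y, move stay, go to q4
q4 | _x[y]z   read y → write y, move left, go to q2
q2 | _[x]yz   read x → write z, move stay, go to q2
q2 | _[z]yz   read z → write x, move stay, go to q1
q1 | _[x]yz   read x → write y, move stay, go to q4
q4 | _[y]yz   read y → write y, move left, go to q2
q2 | [_]yyz
The non-blank tape span at halt is yyz.

yyz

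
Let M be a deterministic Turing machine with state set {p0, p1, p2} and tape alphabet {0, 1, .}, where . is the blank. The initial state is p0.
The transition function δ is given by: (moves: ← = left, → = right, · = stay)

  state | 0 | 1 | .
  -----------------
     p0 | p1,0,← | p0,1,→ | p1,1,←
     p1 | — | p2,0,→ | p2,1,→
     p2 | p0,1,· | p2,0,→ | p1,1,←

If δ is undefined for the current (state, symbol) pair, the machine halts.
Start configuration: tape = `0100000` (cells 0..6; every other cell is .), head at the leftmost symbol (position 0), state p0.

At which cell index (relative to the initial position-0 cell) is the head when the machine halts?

state=p0 head=0 tape=.[0]100000..   (p0,0)→(p1,0,←)
state=p1 head=-1 tape=[.]0100000..   (p1,.)→(p2,1,→)
state=p2 head=0 tape=1[0]100000..   (p2,0)→(p0,1,·)
state=p0 head=0 tape=1[1]100000..   (p0,1)→(p0,1,→)
state=p0 head=1 tape=11[1]00000..   (p0,1)→(p0,1,→)
state=p0 head=2 tape=111[0]0000..   (p0,0)→(p1,0,←)
state=p1 head=1 tape=11[1]00000..   (p1,1)→(p2,0,→)
state=p2 head=2 tape=110[0]0000..   (p2,0)→(p0,1,·)
state=p0 head=2 tape=110[1]0000..   (p0,1)→(p0,1,→)
state=p0 head=3 tape=1101[0]000..   (p0,0)→(p1,0,←)
state=p1 head=2 tape=110[1]0000..   (p1,1)→(p2,0,→)
state=p2 head=3 tape=1100[0]000..   (p2,0)→(p0,1,·)
state=p0 head=3 tape=1100[1]000..   (p0,1)→(p0,1,→)
state=p0 head=4 tape=11001[0]00..   (p0,0)→(p1,0,←)
state=p1 head=3 tape=1100[1]000..   (p1,1)→(p2,0,→)
state=p2 head=4 tape=11000[0]00..   (p2,0)→(p0,1,·)
state=p0 head=4 tape=11000[1]00..   (p0,1)→(p0,1,→)
state=p0 head=5 tape=110001[0]0..   (p0,0)→(p1,0,←)
state=p1 head=4 tape=11000[1]00..   (p1,1)→(p2,0,→)
state=p2 head=5 tape=110000[0]0..   (p2,0)→(p0,1,·)
state=p0 head=5 tape=110000[1]0..   (p0,1)→(p0,1,→)
state=p0 head=6 tape=1100001[0]..   (p0,0)→(p1,0,←)
state=p1 head=5 tape=110000[1]0..   (p1,1)→(p2,0,→)
state=p2 head=6 tape=1100000[0]..   (p2,0)→(p0,1,·)
state=p0 head=6 tape=1100000[1]..   (p0,1)→(p0,1,→)
state=p0 head=7 tape=11000001[.].   (p0,.)→(p1,1,←)
state=p1 head=6 tape=1100000[1]1.   (p1,1)→(p2,0,→)
state=p2 head=7 tape=11000000[1].   (p2,1)→(p2,0,→)
state=p2 head=8 tape=110000000[.]   (p2,.)→(p1,1,←)
state=p1 head=7 tape=11000000[0]1
At halt the head is at cell 7.

7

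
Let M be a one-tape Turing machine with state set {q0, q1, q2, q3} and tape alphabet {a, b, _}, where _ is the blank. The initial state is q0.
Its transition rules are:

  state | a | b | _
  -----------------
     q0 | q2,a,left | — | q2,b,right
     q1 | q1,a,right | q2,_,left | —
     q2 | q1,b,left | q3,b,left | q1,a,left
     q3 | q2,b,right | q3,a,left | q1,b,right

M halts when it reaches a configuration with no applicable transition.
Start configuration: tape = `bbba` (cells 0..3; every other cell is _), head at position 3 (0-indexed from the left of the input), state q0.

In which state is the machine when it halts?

q0 | ___bbb[a]   read a → write a, move left, go to q2
q2 | ___bb[b]a   read b → write b, move left, go to q3
q3 | ___b[b]ba   read b → write a, move left, go to q3
q3 | ___[b]aba   read b → write a, move left, go to q3
q3 | __[_]aaba   read _ → write b, move right, go to q1
q1 | __b[a]aba   read a → write a, move right, go to q1
q1 | __ba[a]ba   read a → write a, move right, go to q1
q1 | __baa[b]a   read b → write _, move left, go to q2
q2 | __ba[a]_a   read a → write b, move left, go to q1
q1 | __b[a]b_a   read a → write a, move right, go to q1
q1 | __ba[b]_a   read b → write _, move left, go to q2
q2 | __b[a]__a   read a → write b, move left, go to q1
q1 | __[b]b__a   read b → write _, move left, go to q2
q2 | _[_]_b__a   read _ → write a, move left, go to q1
q1 | [_]a_b__a
No transition is defined for (q1, _); M halts in state q1.

q1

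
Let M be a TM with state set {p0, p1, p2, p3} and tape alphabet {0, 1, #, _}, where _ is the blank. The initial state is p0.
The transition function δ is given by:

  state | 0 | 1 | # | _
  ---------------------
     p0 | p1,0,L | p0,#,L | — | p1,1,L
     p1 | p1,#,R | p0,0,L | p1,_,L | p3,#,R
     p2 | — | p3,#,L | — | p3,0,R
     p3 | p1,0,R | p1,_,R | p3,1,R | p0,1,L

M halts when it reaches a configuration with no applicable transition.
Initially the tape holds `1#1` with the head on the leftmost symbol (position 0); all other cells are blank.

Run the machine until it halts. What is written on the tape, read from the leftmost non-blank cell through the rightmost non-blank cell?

state=p0 head=0 tape=__[1]#1   (p0,1)→(p0,#,L)
state=p0 head=-1 tape=_[_]##1   (p0,_)→(p1,1,L)
state=p1 head=-2 tape=[_]1##1   (p1,_)→(p3,#,R)
state=p3 head=-1 tape=#[1]##1   (p3,1)→(p1,_,R)
state=p1 head=0 tape=#_[#]#1   (p1,#)→(p1,_,L)
state=p1 head=-1 tape=#[_]_#1   (p1,_)→(p3,#,R)
state=p3 head=0 tape=##[_]#1   (p3,_)→(p0,1,L)
state=p0 head=-1 tape=#[#]1#1
The non-blank tape span at halt is ##1#1.

##1#1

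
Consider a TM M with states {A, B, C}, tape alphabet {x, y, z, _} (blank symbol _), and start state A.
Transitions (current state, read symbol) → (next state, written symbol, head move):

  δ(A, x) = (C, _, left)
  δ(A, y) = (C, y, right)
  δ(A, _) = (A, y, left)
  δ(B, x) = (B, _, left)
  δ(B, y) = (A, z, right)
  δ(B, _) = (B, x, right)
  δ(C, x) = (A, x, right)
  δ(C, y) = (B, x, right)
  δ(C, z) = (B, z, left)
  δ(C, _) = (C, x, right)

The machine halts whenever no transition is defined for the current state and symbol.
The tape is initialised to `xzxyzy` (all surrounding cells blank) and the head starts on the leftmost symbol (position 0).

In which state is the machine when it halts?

B

A | __[x]zxyzy   read x → write _, move left, go to C
C | _[_]_zxyzy   read _ → write x, move right, go to C
C | _x[_]zxyzy   read _ → write x, move right, go to C
C | _xx[z]xyzy   read z → write z, move left, go to B
B | _x[x]zxyzy   read x → write _, move left, go to B
B | _[x]_zxyzy   read x → write _, move left, go to B
B | [_]__zxyzy   read _ → write x, move right, go to B
B | x[_]_zxyzy   read _ → write x, move right, go to B
B | xx[_]zxyzy   read _ → write x, move right, go to B
B | xxx[z]xyzy
No transition is defined for (B, z); M halts in state B.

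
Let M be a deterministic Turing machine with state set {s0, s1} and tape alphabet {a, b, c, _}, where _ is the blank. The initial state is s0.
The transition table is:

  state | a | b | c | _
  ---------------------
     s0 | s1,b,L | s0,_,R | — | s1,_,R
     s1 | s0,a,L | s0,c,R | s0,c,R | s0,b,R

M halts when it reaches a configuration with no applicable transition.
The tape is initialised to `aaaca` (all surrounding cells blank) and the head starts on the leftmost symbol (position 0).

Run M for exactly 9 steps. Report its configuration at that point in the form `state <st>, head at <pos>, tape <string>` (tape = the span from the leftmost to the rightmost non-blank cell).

state s0, head at 3, tape bbb_ca

s0 | _[a]aaca   read a → write b, move L, go to s1
s1 | [_]baaca   read _ → write b, move R, go to s0
s0 | b[b]aaca   read b → write _, move R, go to s0
s0 | b_[a]aca   read a → write b, move L, go to s1
s1 | b[_]baca   read _ → write b, move R, go to s0
s0 | bb[b]aca   read b → write _, move R, go to s0
s0 | bb_[a]ca   read a → write b, move L, go to s1
s1 | bb[_]bca   read _ → write b, move R, go to s0
s0 | bbb[b]ca   read b → write _, move R, go to s0
s0 | bbb_[c]a
After 9 steps: state s0, head at 3, tape bbb_ca.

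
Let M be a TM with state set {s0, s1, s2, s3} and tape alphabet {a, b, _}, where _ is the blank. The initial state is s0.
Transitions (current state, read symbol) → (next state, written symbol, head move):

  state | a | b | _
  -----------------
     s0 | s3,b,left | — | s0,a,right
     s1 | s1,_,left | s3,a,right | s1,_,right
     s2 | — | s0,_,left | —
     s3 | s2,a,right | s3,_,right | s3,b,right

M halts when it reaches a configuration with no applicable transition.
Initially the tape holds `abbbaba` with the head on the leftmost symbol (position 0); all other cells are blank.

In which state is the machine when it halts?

s2

state=s0 head=0 tape=_[a]bbbaba_   (s0,a)→(s3,b,left)
state=s3 head=-1 tape=[_]bbbbaba_   (s3,_)→(s3,b,right)
state=s3 head=0 tape=b[b]bbbaba_   (s3,b)→(s3,_,right)
state=s3 head=1 tape=b_[b]bbaba_   (s3,b)→(s3,_,right)
state=s3 head=2 tape=b__[b]baba_   (s3,b)→(s3,_,right)
state=s3 head=3 tape=b___[b]aba_   (s3,b)→(s3,_,right)
state=s3 head=4 tape=b____[a]ba_   (s3,a)→(s2,a,right)
state=s2 head=5 tape=b____a[b]a_   (s2,b)→(s0,_,left)
state=s0 head=4 tape=b____[a]_a_   (s0,a)→(s3,b,left)
state=s3 head=3 tape=b___[_]b_a_   (s3,_)→(s3,b,right)
state=s3 head=4 tape=b___b[b]_a_   (s3,b)→(s3,_,right)
state=s3 head=5 tape=b___b_[_]a_   (s3,_)→(s3,b,right)
state=s3 head=6 tape=b___b_b[a]_   (s3,a)→(s2,a,right)
state=s2 head=7 tape=b___b_ba[_]
No transition is defined for (s2, _); M halts in state s2.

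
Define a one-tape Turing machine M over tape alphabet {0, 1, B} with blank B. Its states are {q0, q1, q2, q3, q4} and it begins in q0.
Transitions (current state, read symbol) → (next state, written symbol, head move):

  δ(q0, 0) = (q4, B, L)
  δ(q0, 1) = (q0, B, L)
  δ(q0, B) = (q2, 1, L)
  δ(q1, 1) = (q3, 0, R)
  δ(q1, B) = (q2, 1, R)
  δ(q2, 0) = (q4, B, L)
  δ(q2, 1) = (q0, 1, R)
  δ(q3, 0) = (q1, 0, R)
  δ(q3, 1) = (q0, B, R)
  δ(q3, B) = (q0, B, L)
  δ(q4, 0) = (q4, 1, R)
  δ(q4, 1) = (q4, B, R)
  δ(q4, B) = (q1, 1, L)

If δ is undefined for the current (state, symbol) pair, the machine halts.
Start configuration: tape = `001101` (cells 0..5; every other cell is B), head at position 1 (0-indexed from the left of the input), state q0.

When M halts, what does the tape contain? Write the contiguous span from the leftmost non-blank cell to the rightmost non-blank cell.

q0 | BBBB0[0]1101   read 0 → write B, move L, go to q4
q4 | BBBB[0]B1101   read 0 → write 1, move R, go to q4
q4 | BBBB1[B]1101   read B → write 1, move L, go to q1
q1 | BBBB[1]11101   read 1 → write 0, move R, go to q3
q3 | BBBB0[1]1101   read 1 → write B, move R, go to q0
q0 | BBBB0B[1]101   read 1 → write B, move L, go to q0
q0 | BBBB0[B]B101   read B → write 1, move L, go to q2
q2 | BBBB[0]1B101   read 0 → write B, move L, go to q4
q4 | BBB[B]B1B101   read B → write 1, move L, go to q1
q1 | BB[B]1B1B101   read B → write 1, move R, go to q2
q2 | BB1[1]B1B101   read 1 → write 1, move R, go to q0
q0 | BB11[B]1B101   read B → write 1, move L, go to q2
q2 | BB1[1]11B101   read 1 → write 1, move R, go to q0
q0 | BB11[1]1B101   read 1 → write B, move L, go to q0
q0 | BB1[1]B1B101   read 1 → write B, move L, go to q0
q0 | BB[1]BB1B101   read 1 → write B, move L, go to q0
q0 | B[B]BBB1B101   read B → write 1, move L, go to q2
q2 | [B]1BBB1B101
The non-blank tape span at halt is 1BBB1B101.

1BBB1B101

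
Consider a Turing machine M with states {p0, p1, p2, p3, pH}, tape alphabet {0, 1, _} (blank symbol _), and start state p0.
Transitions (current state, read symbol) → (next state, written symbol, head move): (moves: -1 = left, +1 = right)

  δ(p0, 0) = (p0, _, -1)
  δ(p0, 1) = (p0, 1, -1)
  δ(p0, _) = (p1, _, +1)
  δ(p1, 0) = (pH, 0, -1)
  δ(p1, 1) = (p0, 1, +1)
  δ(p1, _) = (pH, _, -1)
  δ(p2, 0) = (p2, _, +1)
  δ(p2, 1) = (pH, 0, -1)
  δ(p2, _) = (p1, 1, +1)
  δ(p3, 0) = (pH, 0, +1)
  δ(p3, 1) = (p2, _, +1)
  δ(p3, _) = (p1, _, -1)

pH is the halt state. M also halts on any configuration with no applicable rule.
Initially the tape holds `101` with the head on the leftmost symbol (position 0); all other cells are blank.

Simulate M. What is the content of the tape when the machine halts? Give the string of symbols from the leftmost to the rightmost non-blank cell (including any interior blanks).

1_1

state=p0 head=0 tape=_[1]01__   (p0,1)→(p0,1,-1)
state=p0 head=-1 tape=[_]101__   (p0,_)→(p1,_,+1)
state=p1 head=0 tape=_[1]01__   (p1,1)→(p0,1,+1)
state=p0 head=1 tape=_1[0]1__   (p0,0)→(p0,_,-1)
state=p0 head=0 tape=_[1]_1__   (p0,1)→(p0,1,-1)
state=p0 head=-1 tape=[_]1_1__   (p0,_)→(p1,_,+1)
state=p1 head=0 tape=_[1]_1__   (p1,1)→(p0,1,+1)
state=p0 head=1 tape=_1[_]1__   (p0,_)→(p1,_,+1)
state=p1 head=2 tape=_1_[1]__   (p1,1)→(p0,1,+1)
state=p0 head=3 tape=_1_1[_]_   (p0,_)→(p1,_,+1)
state=p1 head=4 tape=_1_1_[_]   (p1,_)→(pH,_,-1)
state=pH head=3 tape=_1_1[_]_
The non-blank tape span at halt is 1_1.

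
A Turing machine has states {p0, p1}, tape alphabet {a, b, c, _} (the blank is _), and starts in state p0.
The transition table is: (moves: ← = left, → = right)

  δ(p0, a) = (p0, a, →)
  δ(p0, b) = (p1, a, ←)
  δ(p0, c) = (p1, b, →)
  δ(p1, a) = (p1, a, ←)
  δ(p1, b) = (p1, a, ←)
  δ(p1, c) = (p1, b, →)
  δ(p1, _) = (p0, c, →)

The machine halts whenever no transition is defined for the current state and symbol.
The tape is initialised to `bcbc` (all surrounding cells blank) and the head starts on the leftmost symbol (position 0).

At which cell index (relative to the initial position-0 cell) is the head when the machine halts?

state=p0 head=0 tape=__[b]cbc__   (p0,b)→(p1,a,←)
state=p1 head=-1 tape=_[_]acbc__   (p1,_)→(p0,c,→)
state=p0 head=0 tape=_c[a]cbc__   (p0,a)→(p0,a,→)
state=p0 head=1 tape=_ca[c]bc__   (p0,c)→(p1,b,→)
state=p1 head=2 tape=_cab[b]c__   (p1,b)→(p1,a,←)
state=p1 head=1 tape=_ca[b]ac__   (p1,b)→(p1,a,←)
state=p1 head=0 tape=_c[a]aac__   (p1,a)→(p1,a,←)
state=p1 head=-1 tape=_[c]aaac__   (p1,c)→(p1,b,→)
state=p1 head=0 tape=_b[a]aac__   (p1,a)→(p1,a,←)
state=p1 head=-1 tape=_[b]aaac__   (p1,b)→(p1,a,←)
state=p1 head=-2 tape=[_]aaaac__   (p1,_)→(p0,c,→)
state=p0 head=-1 tape=c[a]aaac__   (p0,a)→(p0,a,→)
state=p0 head=0 tape=ca[a]aac__   (p0,a)→(p0,a,→)
state=p0 head=1 tape=caa[a]ac__   (p0,a)→(p0,a,→)
state=p0 head=2 tape=caaa[a]c__   (p0,a)→(p0,a,→)
state=p0 head=3 tape=caaaa[c]__   (p0,c)→(p1,b,→)
state=p1 head=4 tape=caaaab[_]_   (p1,_)→(p0,c,→)
state=p0 head=5 tape=caaaabc[_]
At halt the head is at cell 5.

5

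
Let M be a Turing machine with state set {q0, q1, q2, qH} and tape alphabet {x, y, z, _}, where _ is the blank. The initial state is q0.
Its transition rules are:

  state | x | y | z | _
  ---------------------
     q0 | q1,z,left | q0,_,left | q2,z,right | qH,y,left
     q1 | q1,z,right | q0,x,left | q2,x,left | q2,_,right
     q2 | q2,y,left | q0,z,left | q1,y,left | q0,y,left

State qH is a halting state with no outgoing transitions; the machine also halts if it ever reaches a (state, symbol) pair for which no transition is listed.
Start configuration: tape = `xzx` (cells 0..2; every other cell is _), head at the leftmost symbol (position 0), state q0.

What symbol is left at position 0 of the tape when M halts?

z

state=q0 head=0 tape=__[x]zx   (q0,x)→(q1,z,left)
state=q1 head=-1 tape=_[_]zzx   (q1,_)→(q2,_,right)
state=q2 head=0 tape=__[z]zx   (q2,z)→(q1,y,left)
state=q1 head=-1 tape=_[_]yzx   (q1,_)→(q2,_,right)
state=q2 head=0 tape=__[y]zx   (q2,y)→(q0,z,left)
state=q0 head=-1 tape=_[_]zzx   (q0,_)→(qH,y,left)
state=qH head=-2 tape=[_]yzzx
Cell 0 holds z when M halts.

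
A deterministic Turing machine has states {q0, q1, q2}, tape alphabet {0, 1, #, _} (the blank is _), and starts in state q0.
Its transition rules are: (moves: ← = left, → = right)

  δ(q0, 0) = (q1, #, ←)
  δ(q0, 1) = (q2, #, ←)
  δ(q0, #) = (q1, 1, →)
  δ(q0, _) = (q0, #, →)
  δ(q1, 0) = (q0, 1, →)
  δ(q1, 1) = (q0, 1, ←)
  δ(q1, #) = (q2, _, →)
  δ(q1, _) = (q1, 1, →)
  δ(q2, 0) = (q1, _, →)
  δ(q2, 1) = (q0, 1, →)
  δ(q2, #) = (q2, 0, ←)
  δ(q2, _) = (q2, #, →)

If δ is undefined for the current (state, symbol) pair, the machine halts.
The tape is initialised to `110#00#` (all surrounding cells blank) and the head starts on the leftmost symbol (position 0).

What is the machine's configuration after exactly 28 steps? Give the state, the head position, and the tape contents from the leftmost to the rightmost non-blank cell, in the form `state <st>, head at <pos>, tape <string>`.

state q2, head at 2, tape #_111#1##

state=q0 head=0 tape=__[1]10#00#   (q0,1)→(q2,#,←)
state=q2 head=-1 tape=_[_]#10#00#   (q2,_)→(q2,#,→)
state=q2 head=0 tape=_#[#]10#00#   (q2,#)→(q2,0,←)
state=q2 head=-1 tape=_[#]010#00#   (q2,#)→(q2,0,←)
state=q2 head=-2 tape=[_]0010#00#   (q2,_)→(q2,#,→)
state=q2 head=-1 tape=#[0]010#00#   (q2,0)→(q1,_,→)
state=q1 head=0 tape=#_[0]10#00#   (q1,0)→(q0,1,→)
state=q0 head=1 tape=#_1[1]0#00#   (q0,1)→(q2,#,←)
state=q2 head=0 tape=#_[1]#0#00#   (q2,1)→(q0,1,→)
state=q0 head=1 tape=#_1[#]0#00#   (q0,#)→(q1,1,→)
state=q1 head=2 tape=#_11[0]#00#   (q1,0)→(q0,1,→)
state=q0 head=3 tape=#_111[#]00#   (q0,#)→(q1,1,→)
state=q1 head=4 tape=#_1111[0]0#   (q1,0)→(q0,1,→)
state=q0 head=5 tape=#_11111[0]#   (q0,0)→(q1,#,←)
state=q1 head=4 tape=#_1111[1]##   (q1,1)→(q0,1,←)
state=q0 head=3 tape=#_111[1]1##   (q0,1)→(q2,#,←)
state=q2 head=2 tape=#_11[1]#1##   (q2,1)→(q0,1,→)
state=q0 head=3 tape=#_111[#]1##   (q0,#)→(q1,1,→)
state=q1 head=4 tape=#_1111[1]##   (q1,1)→(q0,1,←)
state=q0 head=3 tape=#_111[1]1##   (q0,1)→(q2,#,←)
state=q2 head=2 tape=#_11[1]#1##   (q2,1)→(q0,1,→)
state=q0 head=3 tape=#_111[#]1##   (q0,#)→(q1,1,→)
state=q1 head=4 tape=#_1111[1]##   (q1,1)→(q0,1,←)
state=q0 head=3 tape=#_111[1]1##   (q0,1)→(q2,#,←)
state=q2 head=2 tape=#_11[1]#1##   (q2,1)→(q0,1,→)
state=q0 head=3 tape=#_111[#]1##   (q0,#)→(q1,1,→)
state=q1 head=4 tape=#_1111[1]##   (q1,1)→(q0,1,←)
state=q0 head=3 tape=#_111[1]1##   (q0,1)→(q2,#,←)
state=q2 head=2 tape=#_11[1]#1##
After 28 steps: state q2, head at 2, tape #_111#1##.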